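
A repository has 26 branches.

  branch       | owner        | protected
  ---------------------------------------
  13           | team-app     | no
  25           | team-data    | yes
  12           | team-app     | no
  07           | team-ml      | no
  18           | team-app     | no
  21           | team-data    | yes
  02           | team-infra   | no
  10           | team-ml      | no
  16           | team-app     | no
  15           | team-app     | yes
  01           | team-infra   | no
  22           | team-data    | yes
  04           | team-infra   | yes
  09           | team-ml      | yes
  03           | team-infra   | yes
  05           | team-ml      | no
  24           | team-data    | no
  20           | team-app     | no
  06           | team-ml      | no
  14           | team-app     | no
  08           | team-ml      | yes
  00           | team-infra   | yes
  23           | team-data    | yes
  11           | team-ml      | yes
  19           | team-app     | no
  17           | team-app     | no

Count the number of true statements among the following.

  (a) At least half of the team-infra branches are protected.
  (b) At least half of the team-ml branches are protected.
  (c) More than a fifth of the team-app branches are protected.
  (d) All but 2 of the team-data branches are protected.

(a) team-infra: |A| = 5, |A ∩ B| = 3; needs |A ∩ B| ≥ |A ∖ B| — true.
(b) team-ml: |A| = 7, |A ∩ B| = 3; needs |A ∩ B| ≥ |A ∖ B| — false.
(c) team-app: |A| = 9, |A ∩ B| = 1; needs |A ∩ B| / |A| > 1/5 — false.
(d) team-data: |A| = 5, |A ∩ B| = 4; needs |A ∖ B| = 2 — false.

1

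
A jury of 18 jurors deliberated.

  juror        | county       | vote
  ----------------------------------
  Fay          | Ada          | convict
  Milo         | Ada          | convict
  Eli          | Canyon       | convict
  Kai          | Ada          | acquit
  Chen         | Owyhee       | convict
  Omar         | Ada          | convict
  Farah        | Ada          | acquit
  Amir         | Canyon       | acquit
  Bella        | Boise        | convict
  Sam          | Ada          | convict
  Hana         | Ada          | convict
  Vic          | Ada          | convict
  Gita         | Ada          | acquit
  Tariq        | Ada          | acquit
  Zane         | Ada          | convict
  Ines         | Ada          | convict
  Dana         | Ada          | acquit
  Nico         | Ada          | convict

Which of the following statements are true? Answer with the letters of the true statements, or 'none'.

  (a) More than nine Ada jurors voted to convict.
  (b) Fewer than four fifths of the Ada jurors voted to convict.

(b)

|A| = 14, |A ∩ B| = 9, |A ∖ B| = 5.
(a) |A ∩ B| > 9: fails.
(b) |A ∩ B| / |A| < 4/5: holds.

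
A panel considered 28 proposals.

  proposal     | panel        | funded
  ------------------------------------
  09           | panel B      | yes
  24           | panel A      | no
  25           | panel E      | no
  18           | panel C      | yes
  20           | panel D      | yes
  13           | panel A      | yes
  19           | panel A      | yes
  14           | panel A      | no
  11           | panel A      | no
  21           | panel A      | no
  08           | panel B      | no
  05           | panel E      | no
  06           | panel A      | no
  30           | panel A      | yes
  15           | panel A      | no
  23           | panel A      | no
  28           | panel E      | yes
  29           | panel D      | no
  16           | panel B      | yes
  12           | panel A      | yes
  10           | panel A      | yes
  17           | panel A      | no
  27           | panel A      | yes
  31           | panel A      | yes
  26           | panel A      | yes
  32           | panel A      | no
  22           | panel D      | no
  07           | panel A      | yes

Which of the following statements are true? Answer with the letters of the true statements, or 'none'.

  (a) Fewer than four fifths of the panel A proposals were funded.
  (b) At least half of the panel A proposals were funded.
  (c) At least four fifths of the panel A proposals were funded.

(a), (b)

|A| = 18, |A ∩ B| = 9, |A ∖ B| = 9.
(a) |A ∩ B| / |A| < 4/5: holds.
(b) |A ∩ B| ≥ |A ∖ B|: holds.
(c) |A ∩ B| / |A| ≥ 4/5: fails.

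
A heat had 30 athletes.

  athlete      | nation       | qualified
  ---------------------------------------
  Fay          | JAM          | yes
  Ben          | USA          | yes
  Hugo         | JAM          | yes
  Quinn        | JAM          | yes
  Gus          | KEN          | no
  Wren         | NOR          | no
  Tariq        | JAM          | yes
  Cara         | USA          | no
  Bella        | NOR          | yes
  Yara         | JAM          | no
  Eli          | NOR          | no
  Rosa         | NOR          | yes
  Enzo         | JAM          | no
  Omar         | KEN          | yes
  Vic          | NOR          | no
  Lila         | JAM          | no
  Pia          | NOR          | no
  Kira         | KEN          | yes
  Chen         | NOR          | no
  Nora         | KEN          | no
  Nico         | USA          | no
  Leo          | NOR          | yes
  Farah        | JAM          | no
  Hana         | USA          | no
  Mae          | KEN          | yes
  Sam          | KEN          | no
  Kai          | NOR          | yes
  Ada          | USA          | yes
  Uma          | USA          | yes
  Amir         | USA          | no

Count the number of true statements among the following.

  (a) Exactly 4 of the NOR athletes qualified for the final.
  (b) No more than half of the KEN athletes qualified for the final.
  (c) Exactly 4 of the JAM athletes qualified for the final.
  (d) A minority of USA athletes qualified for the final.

4

(a) NOR: |A| = 9, |A ∩ B| = 4; needs |A ∩ B| = 4 — true.
(b) KEN: |A| = 6, |A ∩ B| = 3; needs |A ∩ B| ≤ |A ∖ B| — true.
(c) JAM: |A| = 8, |A ∩ B| = 4; needs |A ∩ B| = 4 — true.
(d) USA: |A| = 7, |A ∩ B| = 3; needs |A ∩ B| < |A ∖ B| — true.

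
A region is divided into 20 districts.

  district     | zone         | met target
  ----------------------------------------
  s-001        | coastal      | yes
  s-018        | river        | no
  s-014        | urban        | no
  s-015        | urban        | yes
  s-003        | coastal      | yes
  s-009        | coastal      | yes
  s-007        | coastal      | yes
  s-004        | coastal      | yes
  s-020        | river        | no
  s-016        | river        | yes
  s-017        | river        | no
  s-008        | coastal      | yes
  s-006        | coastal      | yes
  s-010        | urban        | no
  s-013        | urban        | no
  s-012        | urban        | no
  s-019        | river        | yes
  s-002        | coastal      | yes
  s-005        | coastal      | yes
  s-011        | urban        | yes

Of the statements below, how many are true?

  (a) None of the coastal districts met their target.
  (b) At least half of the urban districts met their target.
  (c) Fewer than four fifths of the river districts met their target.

(a) coastal: |A| = 9, |A ∩ B| = 9; needs A ∩ B = ∅ (|A ∩ B| = 0) — false.
(b) urban: |A| = 6, |A ∩ B| = 2; needs |A ∩ B| ≥ |A ∖ B| — false.
(c) river: |A| = 5, |A ∩ B| = 2; needs |A ∩ B| / |A| < 4/5 — true.

1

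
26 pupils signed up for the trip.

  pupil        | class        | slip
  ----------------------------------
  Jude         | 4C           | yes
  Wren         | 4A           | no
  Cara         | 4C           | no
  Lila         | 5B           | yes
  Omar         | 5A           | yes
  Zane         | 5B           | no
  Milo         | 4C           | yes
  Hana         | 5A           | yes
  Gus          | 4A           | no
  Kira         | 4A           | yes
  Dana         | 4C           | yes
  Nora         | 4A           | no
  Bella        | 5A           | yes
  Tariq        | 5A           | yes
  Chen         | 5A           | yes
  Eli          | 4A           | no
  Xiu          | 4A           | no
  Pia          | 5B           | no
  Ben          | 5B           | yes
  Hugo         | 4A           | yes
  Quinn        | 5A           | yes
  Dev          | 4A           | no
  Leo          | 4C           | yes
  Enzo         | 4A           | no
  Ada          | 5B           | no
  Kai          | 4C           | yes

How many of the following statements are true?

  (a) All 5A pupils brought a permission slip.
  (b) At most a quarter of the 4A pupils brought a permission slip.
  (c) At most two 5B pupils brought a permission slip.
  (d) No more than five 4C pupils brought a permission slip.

4

(a) 5A: |A| = 6, |A ∩ B| = 6; needs A ⊆ B, i.e. every element of A is in B (|A ∖ B| = 0) — true.
(b) 4A: |A| = 9, |A ∩ B| = 2; needs |A ∩ B| / |A| ≤ 1/4 — true.
(c) 5B: |A| = 5, |A ∩ B| = 2; needs |A ∩ B| ≤ 2 — true.
(d) 4C: |A| = 6, |A ∩ B| = 5; needs |A ∩ B| ≤ 5 — true.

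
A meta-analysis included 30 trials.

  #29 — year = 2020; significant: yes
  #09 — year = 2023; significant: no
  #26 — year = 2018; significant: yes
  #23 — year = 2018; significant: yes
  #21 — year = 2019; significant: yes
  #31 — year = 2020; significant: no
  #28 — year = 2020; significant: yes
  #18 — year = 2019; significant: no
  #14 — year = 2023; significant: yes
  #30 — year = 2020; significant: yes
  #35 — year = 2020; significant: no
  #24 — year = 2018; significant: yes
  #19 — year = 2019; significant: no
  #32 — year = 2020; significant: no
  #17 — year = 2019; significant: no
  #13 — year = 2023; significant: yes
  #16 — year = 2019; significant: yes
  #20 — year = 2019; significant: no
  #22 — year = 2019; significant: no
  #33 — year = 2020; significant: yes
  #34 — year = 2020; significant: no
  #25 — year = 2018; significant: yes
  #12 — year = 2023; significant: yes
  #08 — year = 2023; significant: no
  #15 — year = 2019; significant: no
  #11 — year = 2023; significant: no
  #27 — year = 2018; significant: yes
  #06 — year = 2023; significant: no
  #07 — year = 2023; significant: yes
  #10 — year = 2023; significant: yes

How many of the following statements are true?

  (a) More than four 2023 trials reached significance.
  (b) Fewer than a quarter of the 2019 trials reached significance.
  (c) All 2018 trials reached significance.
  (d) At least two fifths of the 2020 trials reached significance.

(a) 2023: |A| = 9, |A ∩ B| = 5; needs |A ∩ B| > 4 — true.
(b) 2019: |A| = 8, |A ∩ B| = 2; needs |A ∩ B| / |A| < 1/4 — false.
(c) 2018: |A| = 5, |A ∩ B| = 5; needs A ⊆ B, i.e. every element of A is in B (|A ∖ B| = 0) — true.
(d) 2020: |A| = 8, |A ∩ B| = 4; needs |A ∩ B| / |A| ≥ 2/5 — true.

3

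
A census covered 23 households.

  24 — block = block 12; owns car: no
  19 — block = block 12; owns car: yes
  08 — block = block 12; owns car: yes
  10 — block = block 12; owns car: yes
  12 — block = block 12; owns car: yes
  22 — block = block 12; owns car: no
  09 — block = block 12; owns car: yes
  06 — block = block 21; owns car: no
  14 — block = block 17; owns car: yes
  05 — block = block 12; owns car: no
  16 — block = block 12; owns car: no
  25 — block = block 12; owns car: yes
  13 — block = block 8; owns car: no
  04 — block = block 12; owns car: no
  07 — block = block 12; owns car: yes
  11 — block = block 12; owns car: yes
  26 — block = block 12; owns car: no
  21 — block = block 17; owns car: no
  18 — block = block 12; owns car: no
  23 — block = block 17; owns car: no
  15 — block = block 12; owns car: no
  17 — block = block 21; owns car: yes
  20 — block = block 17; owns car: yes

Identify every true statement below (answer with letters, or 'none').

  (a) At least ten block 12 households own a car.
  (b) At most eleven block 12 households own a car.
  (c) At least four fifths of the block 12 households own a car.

|A| = 16, |A ∩ B| = 8, |A ∖ B| = 8.
(a) |A ∩ B| ≥ 10: fails.
(b) |A ∩ B| ≤ 11: holds.
(c) |A ∩ B| / |A| ≥ 4/5: fails.

(b)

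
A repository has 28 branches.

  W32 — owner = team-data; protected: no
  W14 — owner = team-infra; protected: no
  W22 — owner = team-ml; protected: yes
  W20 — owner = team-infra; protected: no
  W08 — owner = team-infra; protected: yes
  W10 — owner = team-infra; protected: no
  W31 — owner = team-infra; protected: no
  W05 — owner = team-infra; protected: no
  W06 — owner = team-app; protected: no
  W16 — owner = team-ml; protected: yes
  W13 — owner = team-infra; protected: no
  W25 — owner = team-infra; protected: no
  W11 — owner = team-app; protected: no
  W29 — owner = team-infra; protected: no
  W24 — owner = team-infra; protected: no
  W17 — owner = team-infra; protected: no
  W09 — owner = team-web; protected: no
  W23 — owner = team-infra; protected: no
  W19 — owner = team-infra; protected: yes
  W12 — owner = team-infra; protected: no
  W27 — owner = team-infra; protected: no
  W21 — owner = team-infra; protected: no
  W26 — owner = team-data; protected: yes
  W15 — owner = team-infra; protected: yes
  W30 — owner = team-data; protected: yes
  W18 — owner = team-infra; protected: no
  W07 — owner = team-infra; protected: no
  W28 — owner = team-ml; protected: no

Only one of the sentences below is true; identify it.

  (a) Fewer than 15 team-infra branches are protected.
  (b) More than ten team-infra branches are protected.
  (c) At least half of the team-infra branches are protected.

|A| = 19, |A ∩ B| = 3, |A ∖ B| = 16.
(a) requires |A ∩ B| < 15: true.
(b) requires |A ∩ B| > 10: false.
(c) requires |A ∩ B| ≥ |A ∖ B|: false.

(a)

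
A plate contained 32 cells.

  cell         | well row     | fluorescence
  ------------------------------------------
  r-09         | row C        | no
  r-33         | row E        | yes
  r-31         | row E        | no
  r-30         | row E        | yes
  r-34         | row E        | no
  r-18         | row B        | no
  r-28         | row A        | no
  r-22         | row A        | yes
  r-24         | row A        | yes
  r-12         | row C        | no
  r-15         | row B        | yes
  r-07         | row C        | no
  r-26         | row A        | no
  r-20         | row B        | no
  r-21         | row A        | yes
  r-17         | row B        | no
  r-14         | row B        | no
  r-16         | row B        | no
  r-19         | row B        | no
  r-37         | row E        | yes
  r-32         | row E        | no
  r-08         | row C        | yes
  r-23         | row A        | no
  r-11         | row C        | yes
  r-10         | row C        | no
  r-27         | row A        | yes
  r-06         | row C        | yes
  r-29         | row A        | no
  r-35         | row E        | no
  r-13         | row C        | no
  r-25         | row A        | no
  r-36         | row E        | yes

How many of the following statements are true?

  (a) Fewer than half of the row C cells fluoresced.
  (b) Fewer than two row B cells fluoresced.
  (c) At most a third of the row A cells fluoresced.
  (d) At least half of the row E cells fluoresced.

(a) row C: |A| = 8, |A ∩ B| = 3; needs |A ∩ B| < |A ∖ B| — true.
(b) row B: |A| = 7, |A ∩ B| = 1; needs |A ∩ B| < 2 — true.
(c) row A: |A| = 9, |A ∩ B| = 4; needs |A ∩ B| / |A| ≤ 1/3 — false.
(d) row E: |A| = 8, |A ∩ B| = 4; needs |A ∩ B| ≥ |A ∖ B| — true.

3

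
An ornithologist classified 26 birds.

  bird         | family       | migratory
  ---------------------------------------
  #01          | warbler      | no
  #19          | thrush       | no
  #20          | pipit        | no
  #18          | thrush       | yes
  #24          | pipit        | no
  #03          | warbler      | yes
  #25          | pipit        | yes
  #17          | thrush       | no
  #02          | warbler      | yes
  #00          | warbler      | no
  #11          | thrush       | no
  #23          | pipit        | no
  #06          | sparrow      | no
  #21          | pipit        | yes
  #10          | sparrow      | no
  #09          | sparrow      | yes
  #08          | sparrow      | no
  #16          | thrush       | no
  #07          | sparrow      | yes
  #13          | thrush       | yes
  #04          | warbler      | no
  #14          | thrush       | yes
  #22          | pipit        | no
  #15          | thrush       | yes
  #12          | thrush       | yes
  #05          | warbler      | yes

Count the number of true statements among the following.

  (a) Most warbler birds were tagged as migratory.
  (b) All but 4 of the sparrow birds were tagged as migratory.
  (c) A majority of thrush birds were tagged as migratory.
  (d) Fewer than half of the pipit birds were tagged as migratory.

2

(a) warbler: |A| = 6, |A ∩ B| = 3; needs |A ∩ B| > |A ∖ B| — false.
(b) sparrow: |A| = 5, |A ∩ B| = 2; needs |A ∖ B| = 4 — false.
(c) thrush: |A| = 9, |A ∩ B| = 5; needs |A ∩ B| > |A ∖ B| — true.
(d) pipit: |A| = 6, |A ∩ B| = 2; needs |A ∩ B| < |A ∖ B| — true.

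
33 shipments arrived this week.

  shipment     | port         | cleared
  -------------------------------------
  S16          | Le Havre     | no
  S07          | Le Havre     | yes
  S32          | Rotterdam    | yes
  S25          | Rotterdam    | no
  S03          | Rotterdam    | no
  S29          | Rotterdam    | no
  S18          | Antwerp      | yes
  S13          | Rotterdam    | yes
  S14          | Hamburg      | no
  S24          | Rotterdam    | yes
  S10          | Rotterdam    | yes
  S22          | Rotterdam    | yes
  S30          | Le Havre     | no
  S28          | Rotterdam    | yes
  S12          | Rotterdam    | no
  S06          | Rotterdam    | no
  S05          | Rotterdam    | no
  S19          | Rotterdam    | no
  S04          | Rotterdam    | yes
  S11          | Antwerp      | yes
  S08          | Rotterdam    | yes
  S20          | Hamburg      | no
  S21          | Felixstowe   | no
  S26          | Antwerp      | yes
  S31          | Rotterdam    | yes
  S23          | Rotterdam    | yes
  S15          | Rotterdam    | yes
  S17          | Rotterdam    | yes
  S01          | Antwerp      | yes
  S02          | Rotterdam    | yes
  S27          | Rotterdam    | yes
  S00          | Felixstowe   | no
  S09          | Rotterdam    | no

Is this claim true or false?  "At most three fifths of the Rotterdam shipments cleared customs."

Truth condition: |A ∩ B| / |A| ≤ 3/5.
|A| = 22, |A ∩ B| = 14, |A ∖ B| = 8.
|A ∩ B|/|A| = 14/22, so the statement is false.

False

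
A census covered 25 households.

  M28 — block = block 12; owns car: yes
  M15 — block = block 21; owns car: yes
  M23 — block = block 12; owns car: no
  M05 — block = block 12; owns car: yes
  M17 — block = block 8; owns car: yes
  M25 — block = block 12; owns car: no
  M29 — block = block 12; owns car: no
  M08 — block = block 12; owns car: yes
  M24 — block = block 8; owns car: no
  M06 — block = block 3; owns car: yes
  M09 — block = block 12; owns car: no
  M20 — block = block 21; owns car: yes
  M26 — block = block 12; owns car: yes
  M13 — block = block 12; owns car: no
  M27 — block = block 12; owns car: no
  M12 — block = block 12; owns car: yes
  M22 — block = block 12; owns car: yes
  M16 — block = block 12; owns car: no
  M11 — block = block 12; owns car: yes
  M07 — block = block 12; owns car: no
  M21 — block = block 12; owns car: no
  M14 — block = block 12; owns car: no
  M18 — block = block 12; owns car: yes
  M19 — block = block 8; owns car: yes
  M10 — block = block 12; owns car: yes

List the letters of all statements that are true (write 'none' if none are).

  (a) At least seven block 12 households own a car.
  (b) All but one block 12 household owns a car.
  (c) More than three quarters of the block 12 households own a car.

|A| = 19, |A ∩ B| = 9, |A ∖ B| = 10.
(a) |A ∩ B| ≥ 7: holds.
(b) |A ∖ B| = 1: fails.
(c) |A ∩ B| / |A| > 3/4: fails.

(a)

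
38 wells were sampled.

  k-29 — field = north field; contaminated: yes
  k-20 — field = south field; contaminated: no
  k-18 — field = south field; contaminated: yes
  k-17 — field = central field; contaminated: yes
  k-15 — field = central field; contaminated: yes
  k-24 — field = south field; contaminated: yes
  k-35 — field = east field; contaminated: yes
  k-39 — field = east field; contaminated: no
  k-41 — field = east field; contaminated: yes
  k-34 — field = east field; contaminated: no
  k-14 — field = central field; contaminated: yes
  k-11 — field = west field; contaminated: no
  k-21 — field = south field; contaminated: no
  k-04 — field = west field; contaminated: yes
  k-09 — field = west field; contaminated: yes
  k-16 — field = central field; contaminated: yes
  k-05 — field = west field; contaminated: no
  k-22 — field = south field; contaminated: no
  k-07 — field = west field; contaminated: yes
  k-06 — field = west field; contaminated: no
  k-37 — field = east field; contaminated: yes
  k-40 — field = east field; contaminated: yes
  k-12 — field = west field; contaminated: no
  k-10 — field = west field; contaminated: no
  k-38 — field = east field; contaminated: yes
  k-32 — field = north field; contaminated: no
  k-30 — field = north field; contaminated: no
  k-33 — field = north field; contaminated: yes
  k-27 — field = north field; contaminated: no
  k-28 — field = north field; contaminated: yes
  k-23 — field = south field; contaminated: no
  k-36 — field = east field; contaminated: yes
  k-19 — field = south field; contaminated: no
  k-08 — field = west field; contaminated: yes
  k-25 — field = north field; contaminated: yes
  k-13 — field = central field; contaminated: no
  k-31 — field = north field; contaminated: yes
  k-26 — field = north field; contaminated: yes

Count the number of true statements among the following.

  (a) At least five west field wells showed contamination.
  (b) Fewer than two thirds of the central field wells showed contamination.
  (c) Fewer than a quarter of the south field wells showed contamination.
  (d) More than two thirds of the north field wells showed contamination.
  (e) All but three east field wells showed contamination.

0

(a) west field: |A| = 9, |A ∩ B| = 4; needs |A ∩ B| ≥ 5 — false.
(b) central field: |A| = 5, |A ∩ B| = 4; needs |A ∩ B| / |A| < 2/3 — false.
(c) south field: |A| = 7, |A ∩ B| = 2; needs |A ∩ B| / |A| < 1/4 — false.
(d) north field: |A| = 9, |A ∩ B| = 6; needs |A ∩ B| / |A| > 2/3 — false.
(e) east field: |A| = 8, |A ∩ B| = 6; needs |A ∖ B| = 3 — false.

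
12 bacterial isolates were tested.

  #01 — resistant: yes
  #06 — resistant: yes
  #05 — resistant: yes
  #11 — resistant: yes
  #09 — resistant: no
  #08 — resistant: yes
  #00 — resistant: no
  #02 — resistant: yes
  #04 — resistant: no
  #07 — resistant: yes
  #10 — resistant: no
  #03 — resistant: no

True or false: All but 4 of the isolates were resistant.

False

Truth condition: |A ∖ B| = 4.
A (the restrictor) = {#01, #06, #05, #11, #09, #08, #00, #02, #04, #07, #10, #03}, |A| = 12.
A ∖ B = {#09, #00, #04, #10, #03}, so |A ∖ B| = 5.
|A ∖ B| = 5, so the statement is false.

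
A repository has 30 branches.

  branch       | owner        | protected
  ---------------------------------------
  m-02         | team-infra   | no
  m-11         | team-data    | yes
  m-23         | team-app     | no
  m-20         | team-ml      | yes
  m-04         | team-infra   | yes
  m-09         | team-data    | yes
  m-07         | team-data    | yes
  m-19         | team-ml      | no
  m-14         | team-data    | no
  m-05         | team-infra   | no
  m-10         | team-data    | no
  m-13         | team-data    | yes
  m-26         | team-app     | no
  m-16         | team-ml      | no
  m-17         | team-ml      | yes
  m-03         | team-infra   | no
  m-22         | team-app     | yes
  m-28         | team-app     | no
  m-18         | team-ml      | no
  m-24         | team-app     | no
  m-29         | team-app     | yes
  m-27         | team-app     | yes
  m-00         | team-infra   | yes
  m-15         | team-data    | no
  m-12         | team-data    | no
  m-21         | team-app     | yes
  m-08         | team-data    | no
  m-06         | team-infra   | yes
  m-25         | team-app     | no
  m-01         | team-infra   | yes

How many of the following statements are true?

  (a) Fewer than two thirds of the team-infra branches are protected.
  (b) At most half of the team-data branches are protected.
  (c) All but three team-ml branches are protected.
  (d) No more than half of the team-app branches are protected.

4

(a) team-infra: |A| = 7, |A ∩ B| = 4; needs |A ∩ B| / |A| < 2/3 — true.
(b) team-data: |A| = 9, |A ∩ B| = 4; needs |A ∩ B| ≤ |A ∖ B| — true.
(c) team-ml: |A| = 5, |A ∩ B| = 2; needs |A ∖ B| = 3 — true.
(d) team-app: |A| = 9, |A ∩ B| = 4; needs |A ∩ B| ≤ |A ∖ B| — true.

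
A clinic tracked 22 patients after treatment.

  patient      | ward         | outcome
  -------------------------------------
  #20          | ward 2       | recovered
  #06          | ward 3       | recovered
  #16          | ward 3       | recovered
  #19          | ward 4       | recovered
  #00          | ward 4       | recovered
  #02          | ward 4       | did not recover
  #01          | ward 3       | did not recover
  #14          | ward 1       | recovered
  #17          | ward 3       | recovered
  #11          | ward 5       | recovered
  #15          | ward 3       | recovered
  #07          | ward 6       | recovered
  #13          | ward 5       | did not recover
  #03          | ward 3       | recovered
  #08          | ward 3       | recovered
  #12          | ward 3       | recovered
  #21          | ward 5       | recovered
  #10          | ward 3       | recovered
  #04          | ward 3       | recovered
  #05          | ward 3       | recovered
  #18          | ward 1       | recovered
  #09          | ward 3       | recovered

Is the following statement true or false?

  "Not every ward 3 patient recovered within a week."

Truth condition: A ⊄ B (|A ∖ B| ≥ 1).
A (the restrictor) = {#06, #16, #01, #17, #15, #03, #08, #12, #10, #04, #05, #09}, |A| = 12.
A ∖ B = {#01}, so |A ∖ B| = 1.
So the statement is true.

True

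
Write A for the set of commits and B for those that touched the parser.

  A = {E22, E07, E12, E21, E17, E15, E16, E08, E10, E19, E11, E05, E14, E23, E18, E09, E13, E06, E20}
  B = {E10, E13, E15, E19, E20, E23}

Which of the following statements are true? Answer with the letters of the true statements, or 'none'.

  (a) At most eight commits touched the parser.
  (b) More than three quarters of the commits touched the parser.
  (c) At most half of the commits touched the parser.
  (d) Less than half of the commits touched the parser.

(a), (c), (d)

|A| = 19, |A ∩ B| = 6, |A ∖ B| = 13.
(a) |A ∩ B| ≤ 8: holds.
(b) |A ∩ B| / |A| > 3/4: fails.
(c) |A ∩ B| ≤ |A ∖ B|: holds.
(d) |A ∩ B| < |A ∖ B|: holds.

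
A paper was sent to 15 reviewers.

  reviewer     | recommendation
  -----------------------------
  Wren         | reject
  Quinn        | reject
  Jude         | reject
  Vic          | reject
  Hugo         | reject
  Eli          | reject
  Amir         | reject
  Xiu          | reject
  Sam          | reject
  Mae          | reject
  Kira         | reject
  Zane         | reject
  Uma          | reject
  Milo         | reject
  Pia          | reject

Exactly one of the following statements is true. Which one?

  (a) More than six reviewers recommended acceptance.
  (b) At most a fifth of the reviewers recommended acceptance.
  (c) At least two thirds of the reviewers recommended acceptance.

(b)

|A| = 15, |A ∩ B| = 0, |A ∖ B| = 15.
(a) requires |A ∩ B| > 6: false.
(b) requires |A ∩ B| / |A| ≤ 1/5: true.
(c) requires |A ∩ B| / |A| ≥ 2/3: false.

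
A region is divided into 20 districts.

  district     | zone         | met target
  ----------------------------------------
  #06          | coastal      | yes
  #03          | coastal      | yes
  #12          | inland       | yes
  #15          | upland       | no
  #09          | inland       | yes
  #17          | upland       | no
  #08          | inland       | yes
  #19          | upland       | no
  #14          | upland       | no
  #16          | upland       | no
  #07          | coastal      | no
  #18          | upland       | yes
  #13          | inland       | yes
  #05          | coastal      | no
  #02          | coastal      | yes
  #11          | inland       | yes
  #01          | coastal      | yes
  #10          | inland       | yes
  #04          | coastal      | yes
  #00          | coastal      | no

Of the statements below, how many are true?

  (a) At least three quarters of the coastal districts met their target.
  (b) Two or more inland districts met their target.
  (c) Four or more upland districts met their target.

(a) coastal: |A| = 8, |A ∩ B| = 5; needs |A ∩ B| / |A| ≥ 3/4 — false.
(b) inland: |A| = 6, |A ∩ B| = 6; needs |A ∩ B| ≥ 2 — true.
(c) upland: |A| = 6, |A ∩ B| = 1; needs |A ∩ B| ≥ 4 — false.

1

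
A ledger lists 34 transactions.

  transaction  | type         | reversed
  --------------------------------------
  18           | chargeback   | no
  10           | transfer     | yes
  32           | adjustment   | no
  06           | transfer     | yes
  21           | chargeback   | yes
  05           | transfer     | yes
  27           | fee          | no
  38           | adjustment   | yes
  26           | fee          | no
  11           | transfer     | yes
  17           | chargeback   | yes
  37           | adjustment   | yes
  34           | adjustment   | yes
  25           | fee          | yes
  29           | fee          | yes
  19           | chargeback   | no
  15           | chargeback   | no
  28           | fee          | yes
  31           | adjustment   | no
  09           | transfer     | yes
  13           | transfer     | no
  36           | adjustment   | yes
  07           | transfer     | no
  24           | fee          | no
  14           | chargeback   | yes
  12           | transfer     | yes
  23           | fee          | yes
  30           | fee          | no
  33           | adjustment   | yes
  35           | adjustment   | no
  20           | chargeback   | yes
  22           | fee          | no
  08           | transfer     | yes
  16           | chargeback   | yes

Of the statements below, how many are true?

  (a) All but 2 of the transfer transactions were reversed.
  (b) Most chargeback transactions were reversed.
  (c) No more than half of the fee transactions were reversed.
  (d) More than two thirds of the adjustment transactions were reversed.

(a) transfer: |A| = 9, |A ∩ B| = 7; needs |A ∖ B| = 2 — true.
(b) chargeback: |A| = 8, |A ∩ B| = 5; needs |A ∩ B| > |A ∖ B| — true.
(c) fee: |A| = 9, |A ∩ B| = 4; needs |A ∩ B| ≤ |A ∖ B| — true.
(d) adjustment: |A| = 8, |A ∩ B| = 5; needs |A ∩ B| / |A| > 2/3 — false.

3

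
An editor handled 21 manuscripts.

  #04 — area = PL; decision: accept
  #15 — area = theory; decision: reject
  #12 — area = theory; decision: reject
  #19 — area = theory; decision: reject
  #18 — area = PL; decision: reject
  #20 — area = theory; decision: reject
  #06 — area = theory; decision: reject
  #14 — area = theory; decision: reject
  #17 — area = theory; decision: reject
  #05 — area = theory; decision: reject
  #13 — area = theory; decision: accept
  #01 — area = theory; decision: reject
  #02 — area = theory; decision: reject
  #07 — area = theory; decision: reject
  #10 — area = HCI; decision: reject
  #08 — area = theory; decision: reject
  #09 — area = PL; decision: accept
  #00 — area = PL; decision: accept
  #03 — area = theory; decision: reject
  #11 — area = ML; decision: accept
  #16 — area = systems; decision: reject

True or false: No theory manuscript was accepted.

False

Truth condition: A ∩ B = ∅ (|A ∩ B| = 0).
A (the restrictor) = {#15, #12, #19, #20, #06, #14, #17, #05, #13, #01, #02, #07, #08, #03}, |A| = 14.
A ∩ B = {#13}, so |A ∩ B| = 1.
So the statement is false.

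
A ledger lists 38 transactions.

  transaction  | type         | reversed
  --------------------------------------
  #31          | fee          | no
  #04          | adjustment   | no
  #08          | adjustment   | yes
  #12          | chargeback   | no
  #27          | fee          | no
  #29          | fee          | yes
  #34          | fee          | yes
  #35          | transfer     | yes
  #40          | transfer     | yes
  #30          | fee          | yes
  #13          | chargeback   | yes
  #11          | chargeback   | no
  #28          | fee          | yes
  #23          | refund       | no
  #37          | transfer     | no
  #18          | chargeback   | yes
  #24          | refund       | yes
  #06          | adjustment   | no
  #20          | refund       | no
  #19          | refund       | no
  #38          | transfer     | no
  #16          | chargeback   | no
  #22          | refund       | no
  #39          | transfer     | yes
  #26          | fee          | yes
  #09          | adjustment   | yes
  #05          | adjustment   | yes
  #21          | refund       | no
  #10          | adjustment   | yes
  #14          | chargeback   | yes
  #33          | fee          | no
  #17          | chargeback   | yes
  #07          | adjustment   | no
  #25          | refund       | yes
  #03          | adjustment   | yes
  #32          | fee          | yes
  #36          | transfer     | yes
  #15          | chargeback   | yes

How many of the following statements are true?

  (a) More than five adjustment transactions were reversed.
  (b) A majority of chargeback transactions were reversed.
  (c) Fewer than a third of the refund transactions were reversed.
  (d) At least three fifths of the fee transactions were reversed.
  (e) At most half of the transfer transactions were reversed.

3

(a) adjustment: |A| = 8, |A ∩ B| = 5; needs |A ∩ B| > 5 — false.
(b) chargeback: |A| = 8, |A ∩ B| = 5; needs |A ∩ B| > |A ∖ B| — true.
(c) refund: |A| = 7, |A ∩ B| = 2; needs |A ∩ B| / |A| < 1/3 — true.
(d) fee: |A| = 9, |A ∩ B| = 6; needs |A ∩ B| / |A| ≥ 3/5 — true.
(e) transfer: |A| = 6, |A ∩ B| = 4; needs |A ∩ B| ≤ |A ∖ B| — false.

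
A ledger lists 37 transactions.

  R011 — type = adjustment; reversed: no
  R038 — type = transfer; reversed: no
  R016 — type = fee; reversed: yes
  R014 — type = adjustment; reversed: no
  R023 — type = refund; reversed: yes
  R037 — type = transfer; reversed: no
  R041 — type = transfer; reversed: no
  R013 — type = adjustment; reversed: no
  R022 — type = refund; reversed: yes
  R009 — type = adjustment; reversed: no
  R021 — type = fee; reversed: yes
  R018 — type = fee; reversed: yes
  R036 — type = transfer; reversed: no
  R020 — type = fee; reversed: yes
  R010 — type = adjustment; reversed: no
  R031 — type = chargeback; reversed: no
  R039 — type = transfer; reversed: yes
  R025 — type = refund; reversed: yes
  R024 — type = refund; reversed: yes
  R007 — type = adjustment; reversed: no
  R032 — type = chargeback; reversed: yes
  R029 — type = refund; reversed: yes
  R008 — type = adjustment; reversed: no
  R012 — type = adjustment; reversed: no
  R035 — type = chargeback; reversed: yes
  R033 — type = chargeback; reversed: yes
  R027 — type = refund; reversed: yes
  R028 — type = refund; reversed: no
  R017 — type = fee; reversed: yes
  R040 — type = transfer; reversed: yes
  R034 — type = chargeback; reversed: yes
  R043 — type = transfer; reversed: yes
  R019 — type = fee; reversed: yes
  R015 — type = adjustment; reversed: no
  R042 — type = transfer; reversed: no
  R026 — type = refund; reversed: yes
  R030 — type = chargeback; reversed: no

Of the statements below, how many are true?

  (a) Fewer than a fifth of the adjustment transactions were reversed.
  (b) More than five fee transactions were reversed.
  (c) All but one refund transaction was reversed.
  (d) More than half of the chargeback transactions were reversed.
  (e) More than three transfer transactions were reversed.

4

(a) adjustment: |A| = 9, |A ∩ B| = 0; needs |A ∩ B| / |A| < 1/5 — true.
(b) fee: |A| = 6, |A ∩ B| = 6; needs |A ∩ B| > 5 — true.
(c) refund: |A| = 8, |A ∩ B| = 7; needs |A ∖ B| = 1 — true.
(d) chargeback: |A| = 6, |A ∩ B| = 4; needs |A ∩ B| > |A ∖ B| — true.
(e) transfer: |A| = 8, |A ∩ B| = 3; needs |A ∩ B| > 3 — false.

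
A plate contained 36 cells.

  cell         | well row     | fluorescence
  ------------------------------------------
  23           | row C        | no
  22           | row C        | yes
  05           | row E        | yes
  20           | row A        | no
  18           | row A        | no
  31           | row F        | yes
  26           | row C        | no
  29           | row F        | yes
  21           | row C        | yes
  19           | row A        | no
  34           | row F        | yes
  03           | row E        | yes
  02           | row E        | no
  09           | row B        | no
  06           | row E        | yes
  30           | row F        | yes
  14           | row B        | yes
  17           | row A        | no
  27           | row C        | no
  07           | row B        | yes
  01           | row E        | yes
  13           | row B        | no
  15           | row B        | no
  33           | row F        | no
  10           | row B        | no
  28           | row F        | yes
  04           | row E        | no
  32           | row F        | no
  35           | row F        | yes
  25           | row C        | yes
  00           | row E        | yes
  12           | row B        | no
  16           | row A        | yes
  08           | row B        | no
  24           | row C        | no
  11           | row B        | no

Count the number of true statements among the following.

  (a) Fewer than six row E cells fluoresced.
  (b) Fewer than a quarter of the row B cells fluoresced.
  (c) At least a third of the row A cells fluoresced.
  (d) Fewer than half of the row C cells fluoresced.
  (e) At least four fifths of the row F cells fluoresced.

3

(a) row E: |A| = 7, |A ∩ B| = 5; needs |A ∩ B| < 6 — true.
(b) row B: |A| = 9, |A ∩ B| = 2; needs |A ∩ B| / |A| < 1/4 — true.
(c) row A: |A| = 5, |A ∩ B| = 1; needs |A ∩ B| / |A| ≥ 1/3 — false.
(d) row C: |A| = 7, |A ∩ B| = 3; needs |A ∩ B| < |A ∖ B| — true.
(e) row F: |A| = 8, |A ∩ B| = 6; needs |A ∩ B| / |A| ≥ 4/5 — false.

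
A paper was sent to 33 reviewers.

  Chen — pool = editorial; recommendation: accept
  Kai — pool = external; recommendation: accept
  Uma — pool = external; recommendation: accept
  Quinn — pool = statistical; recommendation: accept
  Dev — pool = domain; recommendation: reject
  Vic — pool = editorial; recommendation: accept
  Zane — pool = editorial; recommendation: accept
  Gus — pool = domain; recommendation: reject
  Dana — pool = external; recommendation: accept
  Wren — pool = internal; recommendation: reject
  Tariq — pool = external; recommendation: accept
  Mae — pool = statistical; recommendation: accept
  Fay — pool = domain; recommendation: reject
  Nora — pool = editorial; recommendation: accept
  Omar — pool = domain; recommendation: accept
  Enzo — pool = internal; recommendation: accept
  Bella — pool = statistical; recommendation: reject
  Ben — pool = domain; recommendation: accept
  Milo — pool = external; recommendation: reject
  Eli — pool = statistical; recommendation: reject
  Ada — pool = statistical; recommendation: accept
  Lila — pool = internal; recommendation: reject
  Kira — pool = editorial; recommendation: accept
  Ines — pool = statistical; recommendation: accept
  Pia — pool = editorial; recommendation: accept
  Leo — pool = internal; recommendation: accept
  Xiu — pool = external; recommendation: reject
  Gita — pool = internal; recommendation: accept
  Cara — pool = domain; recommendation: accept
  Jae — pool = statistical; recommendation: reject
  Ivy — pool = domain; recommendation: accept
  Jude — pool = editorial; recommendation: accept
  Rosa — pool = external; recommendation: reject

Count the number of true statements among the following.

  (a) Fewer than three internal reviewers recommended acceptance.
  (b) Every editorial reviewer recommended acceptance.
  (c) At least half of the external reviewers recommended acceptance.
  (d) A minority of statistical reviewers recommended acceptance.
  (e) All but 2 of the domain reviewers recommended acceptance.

2

(a) internal: |A| = 5, |A ∩ B| = 3; needs |A ∩ B| < 3 — false.
(b) editorial: |A| = 7, |A ∩ B| = 7; needs A ⊆ B, i.e. every element of A is in B (|A ∖ B| = 0) — true.
(c) external: |A| = 7, |A ∩ B| = 4; needs |A ∩ B| ≥ |A ∖ B| — true.
(d) statistical: |A| = 7, |A ∩ B| = 4; needs |A ∩ B| < |A ∖ B| — false.
(e) domain: |A| = 7, |A ∩ B| = 4; needs |A ∖ B| = 2 — false.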